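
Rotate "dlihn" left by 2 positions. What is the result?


Input: "dlihn", rotate left by 2
First 2 characters: "dl"
Remaining characters: "ihn"
Concatenate remaining + first: "ihn" + "dl" = "ihndl"

ihndl


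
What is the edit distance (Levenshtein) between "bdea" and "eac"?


Computing edit distance: "bdea" -> "eac"
DP table:
           e    a    c
      0    1    2    3
  b   1    1    2    3
  d   2    2    2    3
  e   3    2    3    3
  a   4    3    2    3
Edit distance = dp[4][3] = 3

3


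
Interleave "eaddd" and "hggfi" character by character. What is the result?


Interleaving "eaddd" and "hggfi":
  Position 0: 'e' from first, 'h' from second => "eh"
  Position 1: 'a' from first, 'g' from second => "ag"
  Position 2: 'd' from first, 'g' from second => "dg"
  Position 3: 'd' from first, 'f' from second => "df"
  Position 4: 'd' from first, 'i' from second => "di"
Result: ehagdgdfdi

ehagdgdfdi


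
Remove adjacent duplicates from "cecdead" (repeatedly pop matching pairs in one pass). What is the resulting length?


Input: cecdead
Stack-based adjacent duplicate removal:
  Read 'c': push. Stack: c
  Read 'e': push. Stack: ce
  Read 'c': push. Stack: cec
  Read 'd': push. Stack: cecd
  Read 'e': push. Stack: cecde
  Read 'a': push. Stack: cecdea
  Read 'd': push. Stack: cecdead
Final stack: "cecdead" (length 7)

7


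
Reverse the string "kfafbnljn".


Input: kfafbnljn
Reading characters right to left:
  Position 8: 'n'
  Position 7: 'j'
  Position 6: 'l'
  Position 5: 'n'
  Position 4: 'b'
  Position 3: 'f'
  Position 2: 'a'
  Position 1: 'f'
  Position 0: 'k'
Reversed: njlnbfafk

njlnbfafk


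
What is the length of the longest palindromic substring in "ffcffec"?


Input: "ffcffec"
Checking substrings for palindromes:
  [0:5] "ffcff" (len 5) => palindrome
  [1:4] "fcf" (len 3) => palindrome
  [0:2] "ff" (len 2) => palindrome
  [3:5] "ff" (len 2) => palindrome
Longest palindromic substring: "ffcff" with length 5

5


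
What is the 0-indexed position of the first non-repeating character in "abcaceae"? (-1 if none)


Input: abcaceae
Character frequencies:
  'a': 3
  'b': 1
  'c': 2
  'e': 2
Scanning left to right for freq == 1:
  Position 0 ('a'): freq=3, skip
  Position 1 ('b'): unique! => answer = 1

1


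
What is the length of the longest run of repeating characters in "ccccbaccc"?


Input: "ccccbaccc"
Scanning for longest run:
  Position 1 ('c'): continues run of 'c', length=2
  Position 2 ('c'): continues run of 'c', length=3
  Position 3 ('c'): continues run of 'c', length=4
  Position 4 ('b'): new char, reset run to 1
  Position 5 ('a'): new char, reset run to 1
  Position 6 ('c'): new char, reset run to 1
  Position 7 ('c'): continues run of 'c', length=2
  Position 8 ('c'): continues run of 'c', length=3
Longest run: 'c' with length 4

4


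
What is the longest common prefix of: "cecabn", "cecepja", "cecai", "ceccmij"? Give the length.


Words: cecabn, cecepja, cecai, ceccmij
  Position 0: all 'c' => match
  Position 1: all 'e' => match
  Position 2: all 'c' => match
  Position 3: ('a', 'e', 'a', 'c') => mismatch, stop
LCP = "cec" (length 3)

3


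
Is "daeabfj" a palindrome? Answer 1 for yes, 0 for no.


Input: daeabfj
Reversed: jfbaead
  Compare pos 0 ('d') with pos 6 ('j'): MISMATCH
  Compare pos 1 ('a') with pos 5 ('f'): MISMATCH
  Compare pos 2 ('e') with pos 4 ('b'): MISMATCH
Result: not a palindrome

0


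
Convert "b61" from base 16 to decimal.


Input: "b61" in base 16
Positional expansion:
  Digit 'b' (value 11) x 16^2 = 2816
  Digit '6' (value 6) x 16^1 = 96
  Digit '1' (value 1) x 16^0 = 1
Sum = 2913

2913


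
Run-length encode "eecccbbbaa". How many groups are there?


Input: eecccbbbaa
Scanning for consecutive runs:
  Group 1: 'e' x 2 (positions 0-1)
  Group 2: 'c' x 3 (positions 2-4)
  Group 3: 'b' x 3 (positions 5-7)
  Group 4: 'a' x 2 (positions 8-9)
Total groups: 4

4


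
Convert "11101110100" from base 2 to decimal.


Input: "11101110100" in base 2
Positional expansion:
  Digit '1' (value 1) x 2^10 = 1024
  Digit '1' (value 1) x 2^9 = 512
  Digit '1' (value 1) x 2^8 = 256
  Digit '0' (value 0) x 2^7 = 0
  Digit '1' (value 1) x 2^6 = 64
  Digit '1' (value 1) x 2^5 = 32
  Digit '1' (value 1) x 2^4 = 16
  Digit '0' (value 0) x 2^3 = 0
  Digit '1' (value 1) x 2^2 = 4
  Digit '0' (value 0) x 2^1 = 0
  Digit '0' (value 0) x 2^0 = 0
Sum = 1908

1908


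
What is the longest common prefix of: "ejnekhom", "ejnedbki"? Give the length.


Words: ejnekhom, ejnedbki
  Position 0: all 'e' => match
  Position 1: all 'j' => match
  Position 2: all 'n' => match
  Position 3: all 'e' => match
  Position 4: ('k', 'd') => mismatch, stop
LCP = "ejne" (length 4)

4


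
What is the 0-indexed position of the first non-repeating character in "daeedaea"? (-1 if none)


Input: daeedaea
Character frequencies:
  'a': 3
  'd': 2
  'e': 3
Scanning left to right for freq == 1:
  Position 0 ('d'): freq=2, skip
  Position 1 ('a'): freq=3, skip
  Position 2 ('e'): freq=3, skip
  Position 3 ('e'): freq=3, skip
  Position 4 ('d'): freq=2, skip
  Position 5 ('a'): freq=3, skip
  Position 6 ('e'): freq=3, skip
  Position 7 ('a'): freq=3, skip
  No unique character found => answer = -1

-1


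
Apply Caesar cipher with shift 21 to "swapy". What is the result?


Caesar cipher: shift "swapy" by 21
  's' (pos 18) + 21 = pos 13 = 'n'
  'w' (pos 22) + 21 = pos 17 = 'r'
  'a' (pos 0) + 21 = pos 21 = 'v'
  'p' (pos 15) + 21 = pos 10 = 'k'
  'y' (pos 24) + 21 = pos 19 = 't'
Result: nrvkt

nrvkt


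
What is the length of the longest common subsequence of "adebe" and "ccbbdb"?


LCS of "adebe" and "ccbbdb"
DP table:
           c    c    b    b    d    b
      0    0    0    0    0    0    0
  a   0    0    0    0    0    0    0
  d   0    0    0    0    0    1    1
  e   0    0    0    0    0    1    1
  b   0    0    0    1    1    1    2
  e   0    0    0    1    1    1    2
LCS length = dp[5][6] = 2

2


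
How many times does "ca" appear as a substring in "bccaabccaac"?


Searching for "ca" in "bccaabccaac"
Scanning each position:
  Position 0: "bc" => no
  Position 1: "cc" => no
  Position 2: "ca" => MATCH
  Position 3: "aa" => no
  Position 4: "ab" => no
  Position 5: "bc" => no
  Position 6: "cc" => no
  Position 7: "ca" => MATCH
  Position 8: "aa" => no
  Position 9: "ac" => no
Total occurrences: 2

2


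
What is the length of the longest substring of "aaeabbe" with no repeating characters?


Input: "aaeabbe"
Sliding window (track last position of each char):
  Position 0 ('a'): window [0,0] length 1 -- new best
  Position 1 ('a'): repeat (last at 0), move window start to 1
  Position 1 ('a'): window [1,1] length 1
  Position 2 ('e'): window [1,2] length 2 -- new best
  Position 3 ('a'): repeat (last at 1), move window start to 2
  Position 3 ('a'): window [2,3] length 2
  Position 4 ('b'): window [2,4] length 3 -- new best
  Position 5 ('b'): repeat (last at 4), move window start to 5
  Position 5 ('b'): window [5,5] length 1
  Position 6 ('e'): window [5,6] length 2
Longest substring with no repeats: "eab" with length 3

3


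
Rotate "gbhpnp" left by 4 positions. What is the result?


Input: "gbhpnp", rotate left by 4
First 4 characters: "gbhp"
Remaining characters: "np"
Concatenate remaining + first: "np" + "gbhp" = "npgbhp"

npgbhp


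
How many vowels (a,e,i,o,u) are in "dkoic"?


Input: dkoic
Checking each character:
  'd' at position 0: consonant
  'k' at position 1: consonant
  'o' at position 2: vowel (running total: 1)
  'i' at position 3: vowel (running total: 2)
  'c' at position 4: consonant
Total vowels: 2

2


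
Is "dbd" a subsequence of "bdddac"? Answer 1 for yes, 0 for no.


Check if "dbd" is a subsequence of "bdddac"
Greedy scan:
  Position 0 ('b'): no match needed
  Position 1 ('d'): matches sub[0] = 'd'
  Position 2 ('d'): no match needed
  Position 3 ('d'): no match needed
  Position 4 ('a'): no match needed
  Position 5 ('c'): no match needed
Only matched 1/3 characters => not a subsequence

0


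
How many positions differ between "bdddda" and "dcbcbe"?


Comparing "bdddda" and "dcbcbe" position by position:
  Position 0: 'b' vs 'd' => DIFFER
  Position 1: 'd' vs 'c' => DIFFER
  Position 2: 'd' vs 'b' => DIFFER
  Position 3: 'd' vs 'c' => DIFFER
  Position 4: 'd' vs 'b' => DIFFER
  Position 5: 'a' vs 'e' => DIFFER
Positions that differ: 6

6


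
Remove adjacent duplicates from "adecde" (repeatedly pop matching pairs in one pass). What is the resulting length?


Input: adecde
Stack-based adjacent duplicate removal:
  Read 'a': push. Stack: a
  Read 'd': push. Stack: ad
  Read 'e': push. Stack: ade
  Read 'c': push. Stack: adec
  Read 'd': push. Stack: adecd
  Read 'e': push. Stack: adecde
Final stack: "adecde" (length 6)

6


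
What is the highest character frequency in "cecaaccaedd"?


Input: cecaaccaedd
Character counts:
  'a': 3
  'c': 4
  'd': 2
  'e': 2
Maximum frequency: 4

4


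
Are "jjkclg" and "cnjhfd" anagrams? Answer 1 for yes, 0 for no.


Strings: "jjkclg", "cnjhfd"
Sorted first:  cgjjkl
Sorted second: cdfhjn
Differ at position 1: 'g' vs 'd' => not anagrams

0


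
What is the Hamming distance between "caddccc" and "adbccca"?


Comparing "caddccc" and "adbccca" position by position:
  Position 0: 'c' vs 'a' => differ
  Position 1: 'a' vs 'd' => differ
  Position 2: 'd' vs 'b' => differ
  Position 3: 'd' vs 'c' => differ
  Position 4: 'c' vs 'c' => same
  Position 5: 'c' vs 'c' => same
  Position 6: 'c' vs 'a' => differ
Total differences (Hamming distance): 5

5


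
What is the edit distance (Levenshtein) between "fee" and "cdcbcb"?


Computing edit distance: "fee" -> "cdcbcb"
DP table:
           c    d    c    b    c    b
      0    1    2    3    4    5    6
  f   1    1    2    3    4    5    6
  e   2    2    2    3    4    5    6
  e   3    3    3    3    4    5    6
Edit distance = dp[3][6] = 6

6


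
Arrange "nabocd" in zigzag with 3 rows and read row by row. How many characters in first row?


Zigzag "nabocd" into 3 rows:
Placing characters:
  'n' => row 0
  'a' => row 1
  'b' => row 2
  'o' => row 1
  'c' => row 0
  'd' => row 1
Rows:
  Row 0: "nc"
  Row 1: "aod"
  Row 2: "b"
First row length: 2

2


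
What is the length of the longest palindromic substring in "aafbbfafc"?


Input: "aafbbfafc"
Checking substrings for palindromes:
  [1:7] "afbbfa" (len 6) => palindrome
  [2:6] "fbbf" (len 4) => palindrome
  [5:8] "faf" (len 3) => palindrome
  [0:2] "aa" (len 2) => palindrome
  [3:5] "bb" (len 2) => palindrome
Longest palindromic substring: "afbbfa" with length 6

6


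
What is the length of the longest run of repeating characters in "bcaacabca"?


Input: "bcaacabca"
Scanning for longest run:
  Position 1 ('c'): new char, reset run to 1
  Position 2 ('a'): new char, reset run to 1
  Position 3 ('a'): continues run of 'a', length=2
  Position 4 ('c'): new char, reset run to 1
  Position 5 ('a'): new char, reset run to 1
  Position 6 ('b'): new char, reset run to 1
  Position 7 ('c'): new char, reset run to 1
  Position 8 ('a'): new char, reset run to 1
Longest run: 'a' with length 2

2


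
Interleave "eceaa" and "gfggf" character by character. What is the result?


Interleaving "eceaa" and "gfggf":
  Position 0: 'e' from first, 'g' from second => "eg"
  Position 1: 'c' from first, 'f' from second => "cf"
  Position 2: 'e' from first, 'g' from second => "eg"
  Position 3: 'a' from first, 'g' from second => "ag"
  Position 4: 'a' from first, 'f' from second => "af"
Result: egcfegagaf

egcfegagaf


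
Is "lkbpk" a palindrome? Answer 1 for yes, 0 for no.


Input: lkbpk
Reversed: kpbkl
  Compare pos 0 ('l') with pos 4 ('k'): MISMATCH
  Compare pos 1 ('k') with pos 3 ('p'): MISMATCH
Result: not a palindrome

0


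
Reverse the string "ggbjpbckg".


Input: ggbjpbckg
Reading characters right to left:
  Position 8: 'g'
  Position 7: 'k'
  Position 6: 'c'
  Position 5: 'b'
  Position 4: 'p'
  Position 3: 'j'
  Position 2: 'b'
  Position 1: 'g'
  Position 0: 'g'
Reversed: gkcbpjbgg

gkcbpjbgg


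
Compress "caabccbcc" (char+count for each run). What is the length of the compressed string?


Input: caabccbcc
Runs:
  'c' x 1 => "c1"
  'a' x 2 => "a2"
  'b' x 1 => "b1"
  'c' x 2 => "c2"
  'b' x 1 => "b1"
  'c' x 2 => "c2"
Compressed: "c1a2b1c2b1c2"
Compressed length: 12

12


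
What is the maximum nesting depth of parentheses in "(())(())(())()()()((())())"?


Input: "(())(())(())()()()((())())"
Tracking depth:
  Position 0 '(': depth becomes 1
  Position 1 '(': depth becomes 2
  Position 2 ')': depth becomes 1
  Position 3 ')': depth becomes 0
  Position 4 '(': depth becomes 1
  Position 5 '(': depth becomes 2
  Position 6 ')': depth becomes 1
  Position 7 ')': depth becomes 0
  Position 8 '(': depth becomes 1
  Position 9 '(': depth becomes 2
  Position 10 ')': depth becomes 1
  Position 11 ')': depth becomes 0
  Position 12 '(': depth becomes 1
  Position 13 ')': depth becomes 0
  Position 14 '(': depth becomes 1
  Position 15 ')': depth becomes 0
  Position 16 '(': depth becomes 1
  Position 17 ')': depth becomes 0
  Position 18 '(': depth becomes 1
  Position 19 '(': depth becomes 2
  Position 20 '(': depth becomes 3
  Position 21 ')': depth becomes 2
  Position 22 ')': depth becomes 1
  Position 23 '(': depth becomes 2
  Position 24 ')': depth becomes 1
  Position 25 ')': depth becomes 0
Maximum depth reached: 3

3


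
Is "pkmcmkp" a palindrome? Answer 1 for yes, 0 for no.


Input: pkmcmkp
Reversed: pkmcmkp
  Compare pos 0 ('p') with pos 6 ('p'): match
  Compare pos 1 ('k') with pos 5 ('k'): match
  Compare pos 2 ('m') with pos 4 ('m'): match
Result: palindrome

1


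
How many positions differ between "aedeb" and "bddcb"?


Comparing "aedeb" and "bddcb" position by position:
  Position 0: 'a' vs 'b' => DIFFER
  Position 1: 'e' vs 'd' => DIFFER
  Position 2: 'd' vs 'd' => same
  Position 3: 'e' vs 'c' => DIFFER
  Position 4: 'b' vs 'b' => same
Positions that differ: 3

3


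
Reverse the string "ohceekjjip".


Input: ohceekjjip
Reading characters right to left:
  Position 9: 'p'
  Position 8: 'i'
  Position 7: 'j'
  Position 6: 'j'
  Position 5: 'k'
  Position 4: 'e'
  Position 3: 'e'
  Position 2: 'c'
  Position 1: 'h'
  Position 0: 'o'
Reversed: pijjkeecho

pijjkeecho


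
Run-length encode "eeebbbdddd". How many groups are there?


Input: eeebbbdddd
Scanning for consecutive runs:
  Group 1: 'e' x 3 (positions 0-2)
  Group 2: 'b' x 3 (positions 3-5)
  Group 3: 'd' x 4 (positions 6-9)
Total groups: 3

3


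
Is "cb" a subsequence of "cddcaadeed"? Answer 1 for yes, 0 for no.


Check if "cb" is a subsequence of "cddcaadeed"
Greedy scan:
  Position 0 ('c'): matches sub[0] = 'c'
  Position 1 ('d'): no match needed
  Position 2 ('d'): no match needed
  Position 3 ('c'): no match needed
  Position 4 ('a'): no match needed
  Position 5 ('a'): no match needed
  Position 6 ('d'): no match needed
  Position 7 ('e'): no match needed
  Position 8 ('e'): no match needed
  Position 9 ('d'): no match needed
Only matched 1/2 characters => not a subsequence

0


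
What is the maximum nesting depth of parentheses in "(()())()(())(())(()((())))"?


Input: "(()())()(())(())(()((())))"
Tracking depth:
  Position 0 '(': depth becomes 1
  Position 1 '(': depth becomes 2
  Position 2 ')': depth becomes 1
  Position 3 '(': depth becomes 2
  Position 4 ')': depth becomes 1
  Position 5 ')': depth becomes 0
  Position 6 '(': depth becomes 1
  Position 7 ')': depth becomes 0
  Position 8 '(': depth becomes 1
  Position 9 '(': depth becomes 2
  Position 10 ')': depth becomes 1
  Position 11 ')': depth becomes 0
  Position 12 '(': depth becomes 1
  Position 13 '(': depth becomes 2
  Position 14 ')': depth becomes 1
  Position 15 ')': depth becomes 0
  Position 16 '(': depth becomes 1
  Position 17 '(': depth becomes 2
  Position 18 ')': depth becomes 1
  Position 19 '(': depth becomes 2
  Position 20 '(': depth becomes 3
  Position 21 '(': depth becomes 4
  Position 22 ')': depth becomes 3
  Position 23 ')': depth becomes 2
  Position 24 ')': depth becomes 1
  Position 25 ')': depth becomes 0
Maximum depth reached: 4

4


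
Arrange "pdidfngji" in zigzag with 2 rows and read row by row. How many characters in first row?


Zigzag "pdidfngji" into 2 rows:
Placing characters:
  'p' => row 0
  'd' => row 1
  'i' => row 0
  'd' => row 1
  'f' => row 0
  'n' => row 1
  'g' => row 0
  'j' => row 1
  'i' => row 0
Rows:
  Row 0: "pifgi"
  Row 1: "ddnj"
First row length: 5

5


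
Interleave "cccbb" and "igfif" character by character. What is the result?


Interleaving "cccbb" and "igfif":
  Position 0: 'c' from first, 'i' from second => "ci"
  Position 1: 'c' from first, 'g' from second => "cg"
  Position 2: 'c' from first, 'f' from second => "cf"
  Position 3: 'b' from first, 'i' from second => "bi"
  Position 4: 'b' from first, 'f' from second => "bf"
Result: cicgcfbibf

cicgcfbibf


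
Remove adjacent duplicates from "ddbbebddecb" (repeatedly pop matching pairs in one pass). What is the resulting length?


Input: ddbbebddecb
Stack-based adjacent duplicate removal:
  Read 'd': push. Stack: d
  Read 'd': matches stack top 'd' => pop. Stack: (empty)
  Read 'b': push. Stack: b
  Read 'b': matches stack top 'b' => pop. Stack: (empty)
  Read 'e': push. Stack: e
  Read 'b': push. Stack: eb
  Read 'd': push. Stack: ebd
  Read 'd': matches stack top 'd' => pop. Stack: eb
  Read 'e': push. Stack: ebe
  Read 'c': push. Stack: ebec
  Read 'b': push. Stack: ebecb
Final stack: "ebecb" (length 5)

5


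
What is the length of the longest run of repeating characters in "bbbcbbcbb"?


Input: "bbbcbbcbb"
Scanning for longest run:
  Position 1 ('b'): continues run of 'b', length=2
  Position 2 ('b'): continues run of 'b', length=3
  Position 3 ('c'): new char, reset run to 1
  Position 4 ('b'): new char, reset run to 1
  Position 5 ('b'): continues run of 'b', length=2
  Position 6 ('c'): new char, reset run to 1
  Position 7 ('b'): new char, reset run to 1
  Position 8 ('b'): continues run of 'b', length=2
Longest run: 'b' with length 3

3


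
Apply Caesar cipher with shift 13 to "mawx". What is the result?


Caesar cipher: shift "mawx" by 13
  'm' (pos 12) + 13 = pos 25 = 'z'
  'a' (pos 0) + 13 = pos 13 = 'n'
  'w' (pos 22) + 13 = pos 9 = 'j'
  'x' (pos 23) + 13 = pos 10 = 'k'
Result: znjk

znjk


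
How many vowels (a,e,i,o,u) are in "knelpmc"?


Input: knelpmc
Checking each character:
  'k' at position 0: consonant
  'n' at position 1: consonant
  'e' at position 2: vowel (running total: 1)
  'l' at position 3: consonant
  'p' at position 4: consonant
  'm' at position 5: consonant
  'c' at position 6: consonant
Total vowels: 1

1


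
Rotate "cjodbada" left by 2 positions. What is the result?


Input: "cjodbada", rotate left by 2
First 2 characters: "cj"
Remaining characters: "odbada"
Concatenate remaining + first: "odbada" + "cj" = "odbadacj"

odbadacj


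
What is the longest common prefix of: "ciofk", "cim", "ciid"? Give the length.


Words: ciofk, cim, ciid
  Position 0: all 'c' => match
  Position 1: all 'i' => match
  Position 2: ('o', 'm', 'i') => mismatch, stop
LCP = "ci" (length 2)

2


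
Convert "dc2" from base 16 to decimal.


Input: "dc2" in base 16
Positional expansion:
  Digit 'd' (value 13) x 16^2 = 3328
  Digit 'c' (value 12) x 16^1 = 192
  Digit '2' (value 2) x 16^0 = 2
Sum = 3522

3522


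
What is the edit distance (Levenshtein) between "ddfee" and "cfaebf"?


Computing edit distance: "ddfee" -> "cfaebf"
DP table:
           c    f    a    e    b    f
      0    1    2    3    4    5    6
  d   1    1    2    3    4    5    6
  d   2    2    2    3    4    5    6
  f   3    3    2    3    4    5    5
  e   4    4    3    3    3    4    5
  e   5    5    4    4    3    4    5
Edit distance = dp[5][6] = 5

5


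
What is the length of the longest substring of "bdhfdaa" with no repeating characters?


Input: "bdhfdaa"
Sliding window (track last position of each char):
  Position 0 ('b'): window [0,0] length 1 -- new best
  Position 1 ('d'): window [0,1] length 2 -- new best
  Position 2 ('h'): window [0,2] length 3 -- new best
  Position 3 ('f'): window [0,3] length 4 -- new best
  Position 4 ('d'): repeat (last at 1), move window start to 2
  Position 4 ('d'): window [2,4] length 3
  Position 5 ('a'): window [2,5] length 4
  Position 6 ('a'): repeat (last at 5), move window start to 6
  Position 6 ('a'): window [6,6] length 1
Longest substring with no repeats: "bdhf" with length 4

4


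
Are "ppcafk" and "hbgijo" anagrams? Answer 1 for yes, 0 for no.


Strings: "ppcafk", "hbgijo"
Sorted first:  acfkpp
Sorted second: bghijo
Differ at position 0: 'a' vs 'b' => not anagrams

0


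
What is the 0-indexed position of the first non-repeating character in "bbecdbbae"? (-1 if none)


Input: bbecdbbae
Character frequencies:
  'a': 1
  'b': 4
  'c': 1
  'd': 1
  'e': 2
Scanning left to right for freq == 1:
  Position 0 ('b'): freq=4, skip
  Position 1 ('b'): freq=4, skip
  Position 2 ('e'): freq=2, skip
  Position 3 ('c'): unique! => answer = 3

3


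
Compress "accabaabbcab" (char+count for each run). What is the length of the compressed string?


Input: accabaabbcab
Runs:
  'a' x 1 => "a1"
  'c' x 2 => "c2"
  'a' x 1 => "a1"
  'b' x 1 => "b1"
  'a' x 2 => "a2"
  'b' x 2 => "b2"
  'c' x 1 => "c1"
  'a' x 1 => "a1"
  'b' x 1 => "b1"
Compressed: "a1c2a1b1a2b2c1a1b1"
Compressed length: 18

18


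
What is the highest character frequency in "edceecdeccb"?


Input: edceecdeccb
Character counts:
  'b': 1
  'c': 4
  'd': 2
  'e': 4
Maximum frequency: 4

4


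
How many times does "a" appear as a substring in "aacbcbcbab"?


Searching for "a" in "aacbcbcbab"
Scanning each position:
  Position 0: "a" => MATCH
  Position 1: "a" => MATCH
  Position 2: "c" => no
  Position 3: "b" => no
  Position 4: "c" => no
  Position 5: "b" => no
  Position 6: "c" => no
  Position 7: "b" => no
  Position 8: "a" => MATCH
  Position 9: "b" => no
Total occurrences: 3

3


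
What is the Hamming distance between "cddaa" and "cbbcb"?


Comparing "cddaa" and "cbbcb" position by position:
  Position 0: 'c' vs 'c' => same
  Position 1: 'd' vs 'b' => differ
  Position 2: 'd' vs 'b' => differ
  Position 3: 'a' vs 'c' => differ
  Position 4: 'a' vs 'b' => differ
Total differences (Hamming distance): 4

4


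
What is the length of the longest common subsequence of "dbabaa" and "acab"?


LCS of "dbabaa" and "acab"
DP table:
           a    c    a    b
      0    0    0    0    0
  d   0    0    0    0    0
  b   0    0    0    0    1
  a   0    1    1    1    1
  b   0    1    1    1    2
  a   0    1    1    2    2
  a   0    1    1    2    2
LCS length = dp[6][4] = 2

2


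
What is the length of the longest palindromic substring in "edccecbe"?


Input: "edccecbe"
Checking substrings for palindromes:
  [3:6] "cec" (len 3) => palindrome
  [2:4] "cc" (len 2) => palindrome
Longest palindromic substring: "cec" with length 3

3


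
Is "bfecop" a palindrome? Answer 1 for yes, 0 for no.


Input: bfecop
Reversed: pocefb
  Compare pos 0 ('b') with pos 5 ('p'): MISMATCH
  Compare pos 1 ('f') with pos 4 ('o'): MISMATCH
  Compare pos 2 ('e') with pos 3 ('c'): MISMATCH
Result: not a palindrome

0


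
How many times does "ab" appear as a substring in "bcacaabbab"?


Searching for "ab" in "bcacaabbab"
Scanning each position:
  Position 0: "bc" => no
  Position 1: "ca" => no
  Position 2: "ac" => no
  Position 3: "ca" => no
  Position 4: "aa" => no
  Position 5: "ab" => MATCH
  Position 6: "bb" => no
  Position 7: "ba" => no
  Position 8: "ab" => MATCH
Total occurrences: 2

2


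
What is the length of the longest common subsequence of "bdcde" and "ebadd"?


LCS of "bdcde" and "ebadd"
DP table:
           e    b    a    d    d
      0    0    0    0    0    0
  b   0    0    1    1    1    1
  d   0    0    1    1    2    2
  c   0    0    1    1    2    2
  d   0    0    1    1    2    3
  e   0    1    1    1    2    3
LCS length = dp[5][5] = 3

3


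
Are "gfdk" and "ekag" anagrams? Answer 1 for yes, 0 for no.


Strings: "gfdk", "ekag"
Sorted first:  dfgk
Sorted second: aegk
Differ at position 0: 'd' vs 'a' => not anagrams

0


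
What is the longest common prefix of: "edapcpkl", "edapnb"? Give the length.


Words: edapcpkl, edapnb
  Position 0: all 'e' => match
  Position 1: all 'd' => match
  Position 2: all 'a' => match
  Position 3: all 'p' => match
  Position 4: ('c', 'n') => mismatch, stop
LCP = "edap" (length 4)

4


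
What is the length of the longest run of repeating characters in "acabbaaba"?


Input: "acabbaaba"
Scanning for longest run:
  Position 1 ('c'): new char, reset run to 1
  Position 2 ('a'): new char, reset run to 1
  Position 3 ('b'): new char, reset run to 1
  Position 4 ('b'): continues run of 'b', length=2
  Position 5 ('a'): new char, reset run to 1
  Position 6 ('a'): continues run of 'a', length=2
  Position 7 ('b'): new char, reset run to 1
  Position 8 ('a'): new char, reset run to 1
Longest run: 'b' with length 2

2


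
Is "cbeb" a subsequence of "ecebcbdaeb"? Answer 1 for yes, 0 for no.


Check if "cbeb" is a subsequence of "ecebcbdaeb"
Greedy scan:
  Position 0 ('e'): no match needed
  Position 1 ('c'): matches sub[0] = 'c'
  Position 2 ('e'): no match needed
  Position 3 ('b'): matches sub[1] = 'b'
  Position 4 ('c'): no match needed
  Position 5 ('b'): no match needed
  Position 6 ('d'): no match needed
  Position 7 ('a'): no match needed
  Position 8 ('e'): matches sub[2] = 'e'
  Position 9 ('b'): matches sub[3] = 'b'
All 4 characters matched => is a subsequence

1


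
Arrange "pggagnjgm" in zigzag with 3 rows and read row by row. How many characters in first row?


Zigzag "pggagnjgm" into 3 rows:
Placing characters:
  'p' => row 0
  'g' => row 1
  'g' => row 2
  'a' => row 1
  'g' => row 0
  'n' => row 1
  'j' => row 2
  'g' => row 1
  'm' => row 0
Rows:
  Row 0: "pgm"
  Row 1: "gang"
  Row 2: "gj"
First row length: 3

3


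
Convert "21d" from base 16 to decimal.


Input: "21d" in base 16
Positional expansion:
  Digit '2' (value 2) x 16^2 = 512
  Digit '1' (value 1) x 16^1 = 16
  Digit 'd' (value 13) x 16^0 = 13
Sum = 541

541


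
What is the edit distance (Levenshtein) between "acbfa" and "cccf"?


Computing edit distance: "acbfa" -> "cccf"
DP table:
           c    c    c    f
      0    1    2    3    4
  a   1    1    2    3    4
  c   2    1    1    2    3
  b   3    2    2    2    3
  f   4    3    3    3    2
  a   5    4    4    4    3
Edit distance = dp[5][4] = 3

3


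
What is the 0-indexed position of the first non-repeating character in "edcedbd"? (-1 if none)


Input: edcedbd
Character frequencies:
  'b': 1
  'c': 1
  'd': 3
  'e': 2
Scanning left to right for freq == 1:
  Position 0 ('e'): freq=2, skip
  Position 1 ('d'): freq=3, skip
  Position 2 ('c'): unique! => answer = 2

2


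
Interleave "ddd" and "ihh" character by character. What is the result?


Interleaving "ddd" and "ihh":
  Position 0: 'd' from first, 'i' from second => "di"
  Position 1: 'd' from first, 'h' from second => "dh"
  Position 2: 'd' from first, 'h' from second => "dh"
Result: didhdh

didhdh


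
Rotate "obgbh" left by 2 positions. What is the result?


Input: "obgbh", rotate left by 2
First 2 characters: "ob"
Remaining characters: "gbh"
Concatenate remaining + first: "gbh" + "ob" = "gbhob"

gbhob


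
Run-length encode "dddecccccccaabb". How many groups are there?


Input: dddecccccccaabb
Scanning for consecutive runs:
  Group 1: 'd' x 3 (positions 0-2)
  Group 2: 'e' x 1 (positions 3-3)
  Group 3: 'c' x 7 (positions 4-10)
  Group 4: 'a' x 2 (positions 11-12)
  Group 5: 'b' x 2 (positions 13-14)
Total groups: 5

5


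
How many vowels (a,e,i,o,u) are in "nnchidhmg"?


Input: nnchidhmg
Checking each character:
  'n' at position 0: consonant
  'n' at position 1: consonant
  'c' at position 2: consonant
  'h' at position 3: consonant
  'i' at position 4: vowel (running total: 1)
  'd' at position 5: consonant
  'h' at position 6: consonant
  'm' at position 7: consonant
  'g' at position 8: consonant
Total vowels: 1

1


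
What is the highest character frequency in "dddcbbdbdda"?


Input: dddcbbdbdda
Character counts:
  'a': 1
  'b': 3
  'c': 1
  'd': 6
Maximum frequency: 6

6


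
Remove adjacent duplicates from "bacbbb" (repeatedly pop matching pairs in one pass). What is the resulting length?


Input: bacbbb
Stack-based adjacent duplicate removal:
  Read 'b': push. Stack: b
  Read 'a': push. Stack: ba
  Read 'c': push. Stack: bac
  Read 'b': push. Stack: bacb
  Read 'b': matches stack top 'b' => pop. Stack: bac
  Read 'b': push. Stack: bacb
Final stack: "bacb" (length 4)

4


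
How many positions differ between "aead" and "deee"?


Comparing "aead" and "deee" position by position:
  Position 0: 'a' vs 'd' => DIFFER
  Position 1: 'e' vs 'e' => same
  Position 2: 'a' vs 'e' => DIFFER
  Position 3: 'd' vs 'e' => DIFFER
Positions that differ: 3

3


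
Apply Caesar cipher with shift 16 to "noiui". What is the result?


Caesar cipher: shift "noiui" by 16
  'n' (pos 13) + 16 = pos 3 = 'd'
  'o' (pos 14) + 16 = pos 4 = 'e'
  'i' (pos 8) + 16 = pos 24 = 'y'
  'u' (pos 20) + 16 = pos 10 = 'k'
  'i' (pos 8) + 16 = pos 24 = 'y'
Result: deyky

deyky


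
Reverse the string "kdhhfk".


Input: kdhhfk
Reading characters right to left:
  Position 5: 'k'
  Position 4: 'f'
  Position 3: 'h'
  Position 2: 'h'
  Position 1: 'd'
  Position 0: 'k'
Reversed: kfhhdk

kfhhdk


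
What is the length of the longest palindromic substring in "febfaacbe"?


Input: "febfaacbe"
Checking substrings for palindromes:
  [4:6] "aa" (len 2) => palindrome
Longest palindromic substring: "aa" with length 2

2


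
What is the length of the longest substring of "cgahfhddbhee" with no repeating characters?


Input: "cgahfhddbhee"
Sliding window (track last position of each char):
  Position 0 ('c'): window [0,0] length 1 -- new best
  Position 1 ('g'): window [0,1] length 2 -- new best
  Position 2 ('a'): window [0,2] length 3 -- new best
  Position 3 ('h'): window [0,3] length 4 -- new best
  Position 4 ('f'): window [0,4] length 5 -- new best
  Position 5 ('h'): repeat (last at 3), move window start to 4
  Position 5 ('h'): window [4,5] length 2
  Position 6 ('d'): window [4,6] length 3
  Position 7 ('d'): repeat (last at 6), move window start to 7
  Position 7 ('d'): window [7,7] length 1
  Position 8 ('b'): window [7,8] length 2
  Position 9 ('h'): window [7,9] length 3
  Position 10 ('e'): window [7,10] length 4
  Position 11 ('e'): repeat (last at 10), move window start to 11
  Position 11 ('e'): window [11,11] length 1
Longest substring with no repeats: "cgahf" with length 5

5


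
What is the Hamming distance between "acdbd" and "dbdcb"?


Comparing "acdbd" and "dbdcb" position by position:
  Position 0: 'a' vs 'd' => differ
  Position 1: 'c' vs 'b' => differ
  Position 2: 'd' vs 'd' => same
  Position 3: 'b' vs 'c' => differ
  Position 4: 'd' vs 'b' => differ
Total differences (Hamming distance): 4

4


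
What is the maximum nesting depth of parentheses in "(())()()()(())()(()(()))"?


Input: "(())()()()(())()(()(()))"
Tracking depth:
  Position 0 '(': depth becomes 1
  Position 1 '(': depth becomes 2
  Position 2 ')': depth becomes 1
  Position 3 ')': depth becomes 0
  Position 4 '(': depth becomes 1
  Position 5 ')': depth becomes 0
  Position 6 '(': depth becomes 1
  Position 7 ')': depth becomes 0
  Position 8 '(': depth becomes 1
  Position 9 ')': depth becomes 0
  Position 10 '(': depth becomes 1
  Position 11 '(': depth becomes 2
  Position 12 ')': depth becomes 1
  Position 13 ')': depth becomes 0
  Position 14 '(': depth becomes 1
  Position 15 ')': depth becomes 0
  Position 16 '(': depth becomes 1
  Position 17 '(': depth becomes 2
  Position 18 ')': depth becomes 1
  Position 19 '(': depth becomes 2
  Position 20 '(': depth becomes 3
  Position 21 ')': depth becomes 2
  Position 22 ')': depth becomes 1
  Position 23 ')': depth becomes 0
Maximum depth reached: 3

3


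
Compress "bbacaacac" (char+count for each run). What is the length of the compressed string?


Input: bbacaacac
Runs:
  'b' x 2 => "b2"
  'a' x 1 => "a1"
  'c' x 1 => "c1"
  'a' x 2 => "a2"
  'c' x 1 => "c1"
  'a' x 1 => "a1"
  'c' x 1 => "c1"
Compressed: "b2a1c1a2c1a1c1"
Compressed length: 14

14


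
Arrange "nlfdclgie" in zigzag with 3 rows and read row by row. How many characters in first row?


Zigzag "nlfdclgie" into 3 rows:
Placing characters:
  'n' => row 0
  'l' => row 1
  'f' => row 2
  'd' => row 1
  'c' => row 0
  'l' => row 1
  'g' => row 2
  'i' => row 1
  'e' => row 0
Rows:
  Row 0: "nce"
  Row 1: "ldli"
  Row 2: "fg"
First row length: 3

3


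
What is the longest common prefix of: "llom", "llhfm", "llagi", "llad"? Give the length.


Words: llom, llhfm, llagi, llad
  Position 0: all 'l' => match
  Position 1: all 'l' => match
  Position 2: ('o', 'h', 'a', 'a') => mismatch, stop
LCP = "ll" (length 2)

2


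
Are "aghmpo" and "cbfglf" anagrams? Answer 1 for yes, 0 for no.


Strings: "aghmpo", "cbfglf"
Sorted first:  aghmop
Sorted second: bcffgl
Differ at position 0: 'a' vs 'b' => not anagrams

0


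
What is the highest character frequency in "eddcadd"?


Input: eddcadd
Character counts:
  'a': 1
  'c': 1
  'd': 4
  'e': 1
Maximum frequency: 4

4


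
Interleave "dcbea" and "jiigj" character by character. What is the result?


Interleaving "dcbea" and "jiigj":
  Position 0: 'd' from first, 'j' from second => "dj"
  Position 1: 'c' from first, 'i' from second => "ci"
  Position 2: 'b' from first, 'i' from second => "bi"
  Position 3: 'e' from first, 'g' from second => "eg"
  Position 4: 'a' from first, 'j' from second => "aj"
Result: djcibiegaj

djcibiegaj


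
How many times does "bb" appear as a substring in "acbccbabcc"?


Searching for "bb" in "acbccbabcc"
Scanning each position:
  Position 0: "ac" => no
  Position 1: "cb" => no
  Position 2: "bc" => no
  Position 3: "cc" => no
  Position 4: "cb" => no
  Position 5: "ba" => no
  Position 6: "ab" => no
  Position 7: "bc" => no
  Position 8: "cc" => no
Total occurrences: 0

0


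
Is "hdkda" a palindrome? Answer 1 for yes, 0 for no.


Input: hdkda
Reversed: adkdh
  Compare pos 0 ('h') with pos 4 ('a'): MISMATCH
  Compare pos 1 ('d') with pos 3 ('d'): match
Result: not a palindrome

0


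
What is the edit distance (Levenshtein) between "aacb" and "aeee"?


Computing edit distance: "aacb" -> "aeee"
DP table:
           a    e    e    e
      0    1    2    3    4
  a   1    0    1    2    3
  a   2    1    1    2    3
  c   3    2    2    2    3
  b   4    3    3    3    3
Edit distance = dp[4][4] = 3

3


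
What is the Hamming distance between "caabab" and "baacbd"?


Comparing "caabab" and "baacbd" position by position:
  Position 0: 'c' vs 'b' => differ
  Position 1: 'a' vs 'a' => same
  Position 2: 'a' vs 'a' => same
  Position 3: 'b' vs 'c' => differ
  Position 4: 'a' vs 'b' => differ
  Position 5: 'b' vs 'd' => differ
Total differences (Hamming distance): 4

4


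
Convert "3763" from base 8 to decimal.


Input: "3763" in base 8
Positional expansion:
  Digit '3' (value 3) x 8^3 = 1536
  Digit '7' (value 7) x 8^2 = 448
  Digit '6' (value 6) x 8^1 = 48
  Digit '3' (value 3) x 8^0 = 3
Sum = 2035

2035


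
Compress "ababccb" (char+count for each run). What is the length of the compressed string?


Input: ababccb
Runs:
  'a' x 1 => "a1"
  'b' x 1 => "b1"
  'a' x 1 => "a1"
  'b' x 1 => "b1"
  'c' x 2 => "c2"
  'b' x 1 => "b1"
Compressed: "a1b1a1b1c2b1"
Compressed length: 12

12


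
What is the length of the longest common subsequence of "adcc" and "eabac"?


LCS of "adcc" and "eabac"
DP table:
           e    a    b    a    c
      0    0    0    0    0    0
  a   0    0    1    1    1    1
  d   0    0    1    1    1    1
  c   0    0    1    1    1    2
  c   0    0    1    1    1    2
LCS length = dp[4][5] = 2

2


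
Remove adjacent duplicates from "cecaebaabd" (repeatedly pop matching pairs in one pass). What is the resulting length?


Input: cecaebaabd
Stack-based adjacent duplicate removal:
  Read 'c': push. Stack: c
  Read 'e': push. Stack: ce
  Read 'c': push. Stack: cec
  Read 'a': push. Stack: ceca
  Read 'e': push. Stack: cecae
  Read 'b': push. Stack: cecaeb
  Read 'a': push. Stack: cecaeba
  Read 'a': matches stack top 'a' => pop. Stack: cecaeb
  Read 'b': matches stack top 'b' => pop. Stack: cecae
  Read 'd': push. Stack: cecaed
Final stack: "cecaed" (length 6)

6


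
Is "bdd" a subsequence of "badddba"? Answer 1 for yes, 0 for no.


Check if "bdd" is a subsequence of "badddba"
Greedy scan:
  Position 0 ('b'): matches sub[0] = 'b'
  Position 1 ('a'): no match needed
  Position 2 ('d'): matches sub[1] = 'd'
  Position 3 ('d'): matches sub[2] = 'd'
  Position 4 ('d'): no match needed
  Position 5 ('b'): no match needed
  Position 6 ('a'): no match needed
All 3 characters matched => is a subsequence

1


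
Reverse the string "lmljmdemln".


Input: lmljmdemln
Reading characters right to left:
  Position 9: 'n'
  Position 8: 'l'
  Position 7: 'm'
  Position 6: 'e'
  Position 5: 'd'
  Position 4: 'm'
  Position 3: 'j'
  Position 2: 'l'
  Position 1: 'm'
  Position 0: 'l'
Reversed: nlmedmjlml

nlmedmjlml


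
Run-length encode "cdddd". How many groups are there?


Input: cdddd
Scanning for consecutive runs:
  Group 1: 'c' x 1 (positions 0-0)
  Group 2: 'd' x 4 (positions 1-4)
Total groups: 2

2


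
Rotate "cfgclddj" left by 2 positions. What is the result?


Input: "cfgclddj", rotate left by 2
First 2 characters: "cf"
Remaining characters: "gclddj"
Concatenate remaining + first: "gclddj" + "cf" = "gclddjcf"

gclddjcf


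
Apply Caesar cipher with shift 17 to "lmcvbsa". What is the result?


Caesar cipher: shift "lmcvbsa" by 17
  'l' (pos 11) + 17 = pos 2 = 'c'
  'm' (pos 12) + 17 = pos 3 = 'd'
  'c' (pos 2) + 17 = pos 19 = 't'
  'v' (pos 21) + 17 = pos 12 = 'm'
  'b' (pos 1) + 17 = pos 18 = 's'
  's' (pos 18) + 17 = pos 9 = 'j'
  'a' (pos 0) + 17 = pos 17 = 'r'
Result: cdtmsjr

cdtmsjr


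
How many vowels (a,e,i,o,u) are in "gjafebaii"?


Input: gjafebaii
Checking each character:
  'g' at position 0: consonant
  'j' at position 1: consonant
  'a' at position 2: vowel (running total: 1)
  'f' at position 3: consonant
  'e' at position 4: vowel (running total: 2)
  'b' at position 5: consonant
  'a' at position 6: vowel (running total: 3)
  'i' at position 7: vowel (running total: 4)
  'i' at position 8: vowel (running total: 5)
Total vowels: 5

5


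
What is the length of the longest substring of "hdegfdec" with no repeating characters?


Input: "hdegfdec"
Sliding window (track last position of each char):
  Position 0 ('h'): window [0,0] length 1 -- new best
  Position 1 ('d'): window [0,1] length 2 -- new best
  Position 2 ('e'): window [0,2] length 3 -- new best
  Position 3 ('g'): window [0,3] length 4 -- new best
  Position 4 ('f'): window [0,4] length 5 -- new best
  Position 5 ('d'): repeat (last at 1), move window start to 2
  Position 5 ('d'): window [2,5] length 4
  Position 6 ('e'): repeat (last at 2), move window start to 3
  Position 6 ('e'): window [3,6] length 4
  Position 7 ('c'): window [3,7] length 5
Longest substring with no repeats: "hdegf" with length 5

5


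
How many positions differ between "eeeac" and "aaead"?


Comparing "eeeac" and "aaead" position by position:
  Position 0: 'e' vs 'a' => DIFFER
  Position 1: 'e' vs 'a' => DIFFER
  Position 2: 'e' vs 'e' => same
  Position 3: 'a' vs 'a' => same
  Position 4: 'c' vs 'd' => DIFFER
Positions that differ: 3

3


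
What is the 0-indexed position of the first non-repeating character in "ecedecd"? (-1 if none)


Input: ecedecd
Character frequencies:
  'c': 2
  'd': 2
  'e': 3
Scanning left to right for freq == 1:
  Position 0 ('e'): freq=3, skip
  Position 1 ('c'): freq=2, skip
  Position 2 ('e'): freq=3, skip
  Position 3 ('d'): freq=2, skip
  Position 4 ('e'): freq=3, skip
  Position 5 ('c'): freq=2, skip
  Position 6 ('d'): freq=2, skip
  No unique character found => answer = -1

-1
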